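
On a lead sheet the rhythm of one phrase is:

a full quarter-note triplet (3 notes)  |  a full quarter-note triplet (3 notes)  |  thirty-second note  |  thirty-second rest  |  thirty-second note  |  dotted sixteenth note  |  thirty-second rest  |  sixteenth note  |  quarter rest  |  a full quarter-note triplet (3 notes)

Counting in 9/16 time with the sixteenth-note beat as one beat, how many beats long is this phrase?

One sixteenth-note beat = 2 thirty-second notes.
Express everything in thirty-second notes: a full quarter-note triplet (3 notes) (three triplet quarters span one half) = 16; a full quarter-note triplet (3 notes) (three triplet quarters span one half) = 16; thirty-second note = 1; thirty-second rest = 1; thirty-second note = 1; dotted sixteenth note = 3; thirty-second rest = 1; sixteenth note = 2; quarter rest = 8; a full quarter-note triplet (3 notes) (three triplet quarters span one half) = 16.
Total: 16 + 16 + 1 + 1 + 1 + 3 + 1 + 2 + 8 + 16 = 65.
65 ÷ 2 = 32.5 beats.

32.5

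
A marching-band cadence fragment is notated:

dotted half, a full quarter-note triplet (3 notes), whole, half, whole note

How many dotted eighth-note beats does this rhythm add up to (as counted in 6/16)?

One dotted eighth-note beat = 3 sixteenth notes.
In sixteenth notes: dotted half = 12; a full quarter-note triplet (3 notes) (three triplet quarters span one half) = 8; whole = 16; half = 8; whole note = 16.
Altogether 12 + 8 + 16 + 8 + 16 = 60.
60 ÷ 3 = 20 beats.

20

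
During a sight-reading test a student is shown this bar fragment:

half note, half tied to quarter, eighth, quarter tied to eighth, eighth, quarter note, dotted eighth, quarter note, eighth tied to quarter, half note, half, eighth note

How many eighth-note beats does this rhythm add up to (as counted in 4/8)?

32.5

One eighth-note beat = 2 sixteenth notes.
Working in sixteenth notes: half note = 8; half tied to quarter (half + quarter) = 12; eighth = 2; quarter tied to eighth (quarter + eighth) = 6; eighth = 2; quarter note = 4; dotted eighth = 3; quarter note = 4; eighth tied to quarter (eighth + quarter) = 6; half note = 8; half = 8; eighth note = 2.
Sum: 8 + 12 + 2 + 6 + 2 + 4 + 3 + 4 + 6 + 8 + 8 + 2 = 65.
65 ÷ 2 = 32.5 beats.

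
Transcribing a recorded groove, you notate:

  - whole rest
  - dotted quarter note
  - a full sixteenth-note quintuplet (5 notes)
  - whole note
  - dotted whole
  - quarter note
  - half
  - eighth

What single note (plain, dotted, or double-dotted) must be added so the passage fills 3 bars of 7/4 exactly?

3 bars of 7/4 = 42 eighth notes.
Working in eighth notes: whole rest = 8; dotted quarter note = 3; a full sixteenth-note quintuplet (5 notes) (five quintuplet sixteenths span one quarter) = 2; whole note = 8; dotted whole = 12; quarter note = 2; half = 4; eighth = 1.
Altogether 8 + 3 + 2 + 8 + 12 + 2 + 4 + 1 = 40.
Remaining: 42 − 40 = 2 eighth notes, which is a quarter note.

quarter note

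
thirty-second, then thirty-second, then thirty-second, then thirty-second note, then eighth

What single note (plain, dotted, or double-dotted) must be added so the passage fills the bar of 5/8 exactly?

dotted quarter note

The bar of 5/8 = 20 thirty-second notes.
Convert each value to thirty-second notes: thirty-second = 1; thirty-second = 1; thirty-second = 1; thirty-second note = 1; eighth = 4.
Altogether 1 + 1 + 1 + 1 + 4 = 8.
Remaining: 20 − 8 = 12 thirty-second notes, which is a dotted quarter note.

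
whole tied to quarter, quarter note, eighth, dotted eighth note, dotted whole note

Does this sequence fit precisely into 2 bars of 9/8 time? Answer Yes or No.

No

One bar of 9/8 = 18 sixteenth notes, so 2 bars = 36.
Working in sixteenth notes: whole tied to quarter (whole + quarter) = 20; quarter note = 4; eighth = 2; dotted eighth note = 3; dotted whole note = 24.
Sum: 20 + 4 + 2 + 3 + 24 = 53.
53 exceeds 36, so the answer is No.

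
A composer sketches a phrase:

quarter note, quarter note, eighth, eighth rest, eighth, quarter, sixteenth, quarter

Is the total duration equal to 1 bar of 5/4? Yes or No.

No

One bar of 5/4 = 20 sixteenth notes.
Convert each value to sixteenth notes: quarter note = 4; quarter note = 4; eighth = 2; eighth rest = 2; eighth = 2; quarter = 4; sixteenth = 1; quarter = 4.
Total: 4 + 4 + 2 + 2 + 2 + 4 + 1 + 4 = 23.
23 exceeds 20, so the answer is No.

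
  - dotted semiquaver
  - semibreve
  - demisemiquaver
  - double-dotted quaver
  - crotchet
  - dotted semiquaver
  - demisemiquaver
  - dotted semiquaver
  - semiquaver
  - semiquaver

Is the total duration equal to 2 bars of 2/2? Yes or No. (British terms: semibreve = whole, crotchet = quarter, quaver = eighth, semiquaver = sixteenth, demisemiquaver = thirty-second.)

No

One bar of 2/2 = 32 thirty-second notes, so 2 bars = 64.
Working in thirty-second notes: dotted semiquaver = 3; semibreve = 32; demisemiquaver = 1; double-dotted quaver = 7; crotchet = 8; dotted semiquaver = 3; demisemiquaver = 1; dotted semiquaver = 3; semiquaver = 2; semiquaver = 2.
Adding: 3 + 32 + 1 + 7 + 8 + 3 + 1 + 3 + 2 + 2 = 62.
62 falls short of 64, so the answer is No.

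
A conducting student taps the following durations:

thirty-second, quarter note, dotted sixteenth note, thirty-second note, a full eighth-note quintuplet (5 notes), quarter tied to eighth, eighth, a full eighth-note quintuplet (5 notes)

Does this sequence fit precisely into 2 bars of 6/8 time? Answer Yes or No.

No

One bar of 6/8 = 24 thirty-second notes, so 2 bars = 48.
Express everything in thirty-second notes: thirty-second = 1; quarter note = 8; dotted sixteenth note = 3; thirty-second note = 1; a full eighth-note quintuplet (5 notes) (five quintuplet eighths span one half) = 16; quarter tied to eighth (quarter + eighth) = 12; eighth = 4; a full eighth-note quintuplet (5 notes) (five quintuplet eighths span one half) = 16.
Total: 1 + 8 + 3 + 1 + 16 + 12 + 4 + 16 = 61.
61 exceeds 48, so the answer is No.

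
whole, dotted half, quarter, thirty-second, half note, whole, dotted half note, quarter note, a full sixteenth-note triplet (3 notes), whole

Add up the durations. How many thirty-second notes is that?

181

Working in thirty-second notes: whole = 32; dotted half = 24; quarter = 8; thirty-second = 1; half note = 16; whole = 32; dotted half note = 24; quarter note = 8; a full sixteenth-note triplet (3 notes) (three triplet sixteenths span one eighth) = 4; whole = 32.
Adding: 32 + 24 + 8 + 1 + 16 + 32 + 24 + 8 + 4 + 32 = 181 thirty-second notes.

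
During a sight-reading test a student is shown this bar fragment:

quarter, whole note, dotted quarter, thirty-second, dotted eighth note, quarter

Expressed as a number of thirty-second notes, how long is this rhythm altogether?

Convert each value to thirty-second notes: quarter = 8; whole note = 32; dotted quarter = 12; thirty-second = 1; dotted eighth note = 6; quarter = 8.
Sum: 8 + 32 + 12 + 1 + 6 + 8 = 67 thirty-second notes.

67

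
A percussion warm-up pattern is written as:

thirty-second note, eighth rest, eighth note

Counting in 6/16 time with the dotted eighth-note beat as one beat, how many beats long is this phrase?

One dotted eighth-note beat = 6 thirty-second notes.
In thirty-second notes: thirty-second note = 1; eighth rest = 4; eighth note = 4.
Altogether 1 + 4 + 4 = 9.
9 ÷ 6 = 1.5 beats.

1.5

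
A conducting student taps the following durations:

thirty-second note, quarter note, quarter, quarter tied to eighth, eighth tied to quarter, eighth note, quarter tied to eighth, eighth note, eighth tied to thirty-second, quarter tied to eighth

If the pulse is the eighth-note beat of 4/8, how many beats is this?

One eighth-note beat = 4 thirty-second notes.
Working in thirty-second notes: thirty-second note = 1; quarter note = 8; quarter = 8; quarter tied to eighth (quarter + eighth) = 12; eighth tied to quarter (eighth + quarter) = 12; eighth note = 4; quarter tied to eighth (quarter + eighth) = 12; eighth note = 4; eighth tied to thirty-second (eighth + thirty-second) = 5; quarter tied to eighth (quarter + eighth) = 12.
Adding: 1 + 8 + 8 + 12 + 12 + 4 + 12 + 4 + 5 + 12 = 78.
78 ÷ 4 = 19.5 beats.

19.5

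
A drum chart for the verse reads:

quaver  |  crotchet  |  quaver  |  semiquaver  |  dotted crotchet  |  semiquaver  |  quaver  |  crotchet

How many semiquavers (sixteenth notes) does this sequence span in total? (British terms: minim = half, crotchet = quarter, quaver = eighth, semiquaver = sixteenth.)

22

Express everything in sixteenth notes: quaver = 2; crotchet = 4; quaver = 2; semiquaver = 1; dotted crotchet = 6; semiquaver = 1; quaver = 2; crotchet = 4.
Sum: 2 + 4 + 2 + 1 + 6 + 1 + 2 + 4 = 22 sixteenth notes.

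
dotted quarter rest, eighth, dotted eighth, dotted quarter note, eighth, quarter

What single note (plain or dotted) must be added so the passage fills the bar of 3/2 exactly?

sixteenth note

The bar of 3/2 = 24 sixteenth notes.
Each duration in sixteenth notes: dotted quarter rest = 6; eighth = 2; dotted eighth = 3; dotted quarter note = 6; eighth = 2; quarter = 4.
Altogether 6 + 2 + 3 + 6 + 2 + 4 = 23.
Remaining: 24 − 23 = 1 sixteenth note, which is a sixteenth note.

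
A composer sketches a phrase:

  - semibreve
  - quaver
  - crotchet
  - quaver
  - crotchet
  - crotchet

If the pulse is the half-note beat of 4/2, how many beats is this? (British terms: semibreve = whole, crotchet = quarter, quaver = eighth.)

One half-note beat = 4 eighth notes.
Convert each value to eighth notes: semibreve = 8; quaver = 1; crotchet = 2; quaver = 1; crotchet = 2; crotchet = 2.
Sum: 8 + 1 + 2 + 1 + 2 + 2 = 16.
16 ÷ 4 = 4 beats.

4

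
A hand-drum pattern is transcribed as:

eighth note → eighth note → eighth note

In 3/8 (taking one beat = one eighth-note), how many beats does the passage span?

One eighth-note beat = 2 sixteenth notes.
Convert each value to sixteenth notes: eighth note = 2; eighth note = 2; eighth note = 2.
Altogether 2 + 2 + 2 = 6.
6 ÷ 2 = 3 beats.

3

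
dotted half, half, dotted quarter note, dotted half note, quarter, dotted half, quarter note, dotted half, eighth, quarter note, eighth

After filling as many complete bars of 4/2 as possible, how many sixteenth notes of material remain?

14

One bar of 4/2 = 16 eighth notes.
Convert each value to eighth notes: dotted half = 6; half = 4; dotted quarter note = 3; dotted half note = 6; quarter = 2; dotted half = 6; quarter note = 2; dotted half = 6; eighth = 1; quarter note = 2; eighth = 1.
Sum: 6 + 4 + 3 + 6 + 2 + 6 + 2 + 6 + 1 + 2 + 1 = 39.
39 ÷ 16 = 2 complete bars with 7 eighth notes remaining = 14 sixteenth notes.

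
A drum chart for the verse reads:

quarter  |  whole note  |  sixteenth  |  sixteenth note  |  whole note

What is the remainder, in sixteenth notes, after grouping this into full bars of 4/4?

One bar of 4/4 = 16 sixteenth notes.
Convert each value to sixteenth notes: quarter = 4; whole note = 16; sixteenth = 1; sixteenth note = 1; whole note = 16.
Total: 4 + 16 + 1 + 1 + 16 = 38.
38 ÷ 16 = 2 complete bars with 6 sixteenth notes remaining.

6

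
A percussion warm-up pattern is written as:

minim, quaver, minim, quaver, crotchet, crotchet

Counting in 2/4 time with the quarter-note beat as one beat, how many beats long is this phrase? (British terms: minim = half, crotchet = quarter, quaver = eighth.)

One quarter-note beat = 2 eighth notes.
Convert each value to eighth notes: minim = 4; quaver = 1; minim = 4; quaver = 1; crotchet = 2; crotchet = 2.
Sum: 4 + 1 + 4 + 1 + 2 + 2 = 14.
14 ÷ 2 = 7 beats.

7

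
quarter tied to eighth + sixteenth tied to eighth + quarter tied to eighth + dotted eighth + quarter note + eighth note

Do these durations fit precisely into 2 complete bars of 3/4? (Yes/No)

Yes

One bar of 3/4 = 12 sixteenth notes, so 2 bars = 24.
Express everything in sixteenth notes: quarter tied to eighth (quarter + eighth) = 6; sixteenth tied to eighth (sixteenth + eighth) = 3; quarter tied to eighth (quarter + eighth) = 6; dotted eighth = 3; quarter note = 4; eighth note = 2.
Altogether 6 + 3 + 6 + 3 + 4 + 2 = 24.
24 equals 24, so the answer is Yes.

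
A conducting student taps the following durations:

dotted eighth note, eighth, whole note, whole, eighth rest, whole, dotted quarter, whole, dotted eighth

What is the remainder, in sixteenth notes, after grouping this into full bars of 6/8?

8

One bar of 6/8 = 12 sixteenth notes.
Express everything in sixteenth notes: dotted eighth note = 3; eighth = 2; whole note = 16; whole = 16; eighth rest = 2; whole = 16; dotted quarter = 6; whole = 16; dotted eighth = 3.
Adding: 3 + 2 + 16 + 16 + 2 + 16 + 6 + 16 + 3 = 80.
80 ÷ 12 = 6 complete bars with 8 sixteenth notes remaining.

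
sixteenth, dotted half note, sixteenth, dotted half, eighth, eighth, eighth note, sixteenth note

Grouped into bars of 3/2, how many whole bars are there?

One bar of 3/2 = 24 sixteenth notes.
Express everything in sixteenth notes: sixteenth = 1; dotted half note = 12; sixteenth = 1; dotted half = 12; eighth = 2; eighth = 2; eighth note = 2; sixteenth note = 1.
Total: 1 + 12 + 1 + 12 + 2 + 2 + 2 + 1 = 33.
33 ÷ 24 = 1 complete bar with 9 left over.

1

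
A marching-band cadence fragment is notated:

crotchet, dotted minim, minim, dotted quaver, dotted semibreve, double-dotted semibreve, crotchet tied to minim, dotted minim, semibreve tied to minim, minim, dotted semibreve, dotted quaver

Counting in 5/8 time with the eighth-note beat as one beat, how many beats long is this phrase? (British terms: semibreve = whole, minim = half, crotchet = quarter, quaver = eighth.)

81

One eighth-note beat = 2 sixteenth notes.
In sixteenth notes: crotchet = 4; dotted minim = 12; minim = 8; dotted quaver = 3; dotted semibreve = 24; double-dotted semibreve = 28; crotchet tied to minim (crotchet + minim) = 12; dotted minim = 12; semibreve tied to minim (semibreve + minim) = 24; minim = 8; dotted semibreve = 24; dotted quaver = 3.
Sum: 4 + 12 + 8 + 3 + 24 + 28 + 12 + 12 + 24 + 8 + 24 + 3 = 162.
162 ÷ 2 = 81 beats.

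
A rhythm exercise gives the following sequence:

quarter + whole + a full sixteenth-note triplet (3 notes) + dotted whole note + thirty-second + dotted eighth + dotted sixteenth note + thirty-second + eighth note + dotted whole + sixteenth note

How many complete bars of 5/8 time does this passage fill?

7

One bar of 5/8 = 20 thirty-second notes.
Express everything in thirty-second notes: quarter = 8; whole = 32; a full sixteenth-note triplet (3 notes) (three triplet sixteenths span one eighth) = 4; dotted whole note = 48; thirty-second = 1; dotted eighth = 6; dotted sixteenth note = 3; thirty-second = 1; eighth note = 4; dotted whole = 48; sixteenth note = 2.
Altogether 8 + 32 + 4 + 48 + 1 + 6 + 3 + 1 + 4 + 48 + 2 = 157.
157 ÷ 20 = 7 complete bars with 17 left over.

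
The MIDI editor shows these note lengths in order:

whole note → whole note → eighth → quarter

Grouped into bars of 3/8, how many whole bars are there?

One bar of 3/8 = 3 eighth notes.
Express everything in eighth notes: whole note = 8; whole note = 8; eighth = 1; quarter = 2.
Total: 8 + 8 + 1 + 2 = 19.
19 ÷ 3 = 6 complete bars with 1 left over.

6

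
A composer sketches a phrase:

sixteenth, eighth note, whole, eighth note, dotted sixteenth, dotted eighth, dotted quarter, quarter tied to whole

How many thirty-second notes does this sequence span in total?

Each duration in thirty-second notes: sixteenth = 2; eighth note = 4; whole = 32; eighth note = 4; dotted sixteenth = 3; dotted eighth = 6; dotted quarter = 12; quarter tied to whole (quarter + whole) = 40.
Sum: 2 + 4 + 32 + 4 + 3 + 6 + 12 + 40 = 103 thirty-second notes.

103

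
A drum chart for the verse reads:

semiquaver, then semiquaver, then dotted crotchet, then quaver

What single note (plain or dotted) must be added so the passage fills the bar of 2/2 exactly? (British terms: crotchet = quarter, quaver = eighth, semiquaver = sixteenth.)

The bar of 2/2 = 16 sixteenth notes.
Working in sixteenth notes: semiquaver = 1; semiquaver = 1; dotted crotchet = 6; quaver = 2.
Adding: 1 + 1 + 6 + 2 = 10.
Remaining: 16 − 10 = 6 sixteenth notes, which is a dotted quarter note.

dotted quarter note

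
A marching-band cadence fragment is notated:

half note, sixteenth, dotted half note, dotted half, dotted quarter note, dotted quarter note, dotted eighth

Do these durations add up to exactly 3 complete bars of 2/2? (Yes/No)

Yes

One bar of 2/2 = 16 sixteenth notes, so 3 bars = 48.
In sixteenth notes: half note = 8; sixteenth = 1; dotted half note = 12; dotted half = 12; dotted quarter note = 6; dotted quarter note = 6; dotted eighth = 3.
Adding: 8 + 1 + 12 + 12 + 6 + 6 + 3 = 48.
48 equals 48, so the answer is Yes.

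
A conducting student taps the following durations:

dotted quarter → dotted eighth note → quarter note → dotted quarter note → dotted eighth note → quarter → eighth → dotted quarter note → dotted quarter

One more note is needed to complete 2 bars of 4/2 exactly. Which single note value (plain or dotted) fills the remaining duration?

2 bars of 4/2 = 64 sixteenth notes.
Working in sixteenth notes: dotted quarter = 6; dotted eighth note = 3; quarter note = 4; dotted quarter note = 6; dotted eighth note = 3; quarter = 4; eighth = 2; dotted quarter note = 6; dotted quarter = 6.
Total: 6 + 3 + 4 + 6 + 3 + 4 + 2 + 6 + 6 = 40.
Remaining: 64 − 40 = 24 sixteenth notes, which is a dotted whole note.

dotted whole note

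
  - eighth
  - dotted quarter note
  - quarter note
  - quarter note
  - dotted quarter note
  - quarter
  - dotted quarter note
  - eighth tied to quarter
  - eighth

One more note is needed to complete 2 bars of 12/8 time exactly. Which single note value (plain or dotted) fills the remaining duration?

2 bars of 12/8 = 24 eighth notes.
Express everything in eighth notes: eighth = 1; dotted quarter note = 3; quarter note = 2; quarter note = 2; dotted quarter note = 3; quarter = 2; dotted quarter note = 3; eighth tied to quarter (eighth + quarter) = 3; eighth = 1.
Altogether 1 + 3 + 2 + 2 + 3 + 2 + 3 + 3 + 1 = 20.
Remaining: 24 − 20 = 4 eighth notes, which is a half note.

half note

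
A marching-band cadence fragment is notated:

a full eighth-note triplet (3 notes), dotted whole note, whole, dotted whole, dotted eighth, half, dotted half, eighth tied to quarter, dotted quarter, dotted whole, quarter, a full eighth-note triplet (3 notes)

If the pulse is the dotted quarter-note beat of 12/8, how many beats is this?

One dotted quarter-note beat = 6 sixteenth notes.
In sixteenth notes: a full eighth-note triplet (3 notes) (three triplet eighths span one quarter) = 4; dotted whole note = 24; whole = 16; dotted whole = 24; dotted eighth = 3; half = 8; dotted half = 12; eighth tied to quarter (eighth + quarter) = 6; dotted quarter = 6; dotted whole = 24; quarter = 4; a full eighth-note triplet (3 notes) (three triplet eighths span one quarter) = 4.
Sum: 4 + 24 + 16 + 24 + 3 + 8 + 12 + 6 + 6 + 24 + 4 + 4 = 135.
135 ÷ 6 = 22.5 beats.

22.5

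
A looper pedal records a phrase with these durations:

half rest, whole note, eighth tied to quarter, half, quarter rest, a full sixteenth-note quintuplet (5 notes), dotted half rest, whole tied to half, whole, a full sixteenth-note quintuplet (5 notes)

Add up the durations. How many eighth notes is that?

51

Each duration in eighth notes: half rest = 4; whole note = 8; eighth tied to quarter (eighth + quarter) = 3; half = 4; quarter rest = 2; a full sixteenth-note quintuplet (5 notes) (five quintuplet sixteenths span one quarter) = 2; dotted half rest = 6; whole tied to half (whole + half) = 12; whole = 8; a full sixteenth-note quintuplet (5 notes) (five quintuplet sixteenths span one quarter) = 2.
Sum: 4 + 8 + 3 + 4 + 2 + 2 + 6 + 12 + 8 + 2 = 51 eighth notes.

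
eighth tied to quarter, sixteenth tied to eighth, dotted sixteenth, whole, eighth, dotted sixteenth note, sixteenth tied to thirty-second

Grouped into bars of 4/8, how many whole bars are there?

One bar of 4/8 = 16 thirty-second notes.
Convert each value to thirty-second notes: eighth tied to quarter (eighth + quarter) = 12; sixteenth tied to eighth (sixteenth + eighth) = 6; dotted sixteenth = 3; whole = 32; eighth = 4; dotted sixteenth note = 3; sixteenth tied to thirty-second (sixteenth + thirty-second) = 3.
Adding: 12 + 6 + 3 + 32 + 4 + 3 + 3 = 63.
63 ÷ 16 = 3 complete bars with 15 left over.

3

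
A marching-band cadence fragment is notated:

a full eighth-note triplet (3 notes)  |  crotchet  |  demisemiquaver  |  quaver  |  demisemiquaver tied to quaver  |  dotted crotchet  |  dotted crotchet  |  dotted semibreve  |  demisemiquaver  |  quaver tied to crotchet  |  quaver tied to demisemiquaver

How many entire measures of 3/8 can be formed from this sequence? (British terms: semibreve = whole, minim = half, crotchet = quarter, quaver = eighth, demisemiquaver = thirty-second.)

One bar of 3/8 = 12 thirty-second notes.
Express everything in thirty-second notes: a full eighth-note triplet (3 notes) (three triplet eighths span one quarter) = 8; crotchet = 8; demisemiquaver = 1; quaver = 4; demisemiquaver tied to quaver (demisemiquaver + quaver) = 5; dotted crotchet = 12; dotted crotchet = 12; dotted semibreve = 48; demisemiquaver = 1; quaver tied to crotchet (quaver + crotchet) = 12; quaver tied to demisemiquaver (quaver + demisemiquaver) = 5.
Sum: 8 + 8 + 1 + 4 + 5 + 12 + 12 + 48 + 1 + 12 + 5 = 116.
116 ÷ 12 = 9 complete bars with 8 left over.

9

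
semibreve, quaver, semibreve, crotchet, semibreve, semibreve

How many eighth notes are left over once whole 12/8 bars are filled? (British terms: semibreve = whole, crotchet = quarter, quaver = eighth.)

One bar of 12/8 = 12 eighth notes.
Convert each value to eighth notes: semibreve = 8; quaver = 1; semibreve = 8; crotchet = 2; semibreve = 8; semibreve = 8.
Altogether 8 + 1 + 8 + 2 + 8 + 8 = 35.
35 ÷ 12 = 2 complete bars with 11 eighth notes remaining.

11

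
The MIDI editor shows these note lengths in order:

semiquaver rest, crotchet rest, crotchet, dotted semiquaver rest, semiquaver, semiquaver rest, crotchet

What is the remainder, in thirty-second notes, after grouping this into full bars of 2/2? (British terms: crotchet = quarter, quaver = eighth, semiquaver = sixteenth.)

One bar of 2/2 = 32 thirty-second notes.
Express everything in thirty-second notes: semiquaver rest = 2; crotchet rest = 8; crotchet = 8; dotted semiquaver rest = 3; semiquaver = 2; semiquaver rest = 2; crotchet = 8.
Sum: 2 + 8 + 8 + 3 + 2 + 2 + 8 = 33.
33 ÷ 32 = 1 complete bar with 1 thirty-second note remaining.

1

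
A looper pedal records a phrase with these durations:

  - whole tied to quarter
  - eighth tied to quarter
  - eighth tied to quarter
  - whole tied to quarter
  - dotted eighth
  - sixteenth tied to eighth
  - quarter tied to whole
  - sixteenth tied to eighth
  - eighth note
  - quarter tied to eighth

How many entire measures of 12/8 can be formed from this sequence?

One bar of 12/8 = 24 sixteenth notes.
Convert each value to sixteenth notes: whole tied to quarter (whole + quarter) = 20; eighth tied to quarter (eighth + quarter) = 6; eighth tied to quarter (eighth + quarter) = 6; whole tied to quarter (whole + quarter) = 20; dotted eighth = 3; sixteenth tied to eighth (sixteenth + eighth) = 3; quarter tied to whole (quarter + whole) = 20; sixteenth tied to eighth (sixteenth + eighth) = 3; eighth note = 2; quarter tied to eighth (quarter + eighth) = 6.
Total: 20 + 6 + 6 + 20 + 3 + 3 + 20 + 3 + 2 + 6 = 89.
89 ÷ 24 = 3 complete bars with 17 left over.

3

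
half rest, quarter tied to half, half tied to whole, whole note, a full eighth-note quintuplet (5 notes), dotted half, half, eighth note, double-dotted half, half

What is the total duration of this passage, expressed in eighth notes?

56

Convert each value to eighth notes: half rest = 4; quarter tied to half (quarter + half) = 6; half tied to whole (half + whole) = 12; whole note = 8; a full eighth-note quintuplet (5 notes) (five quintuplet eighths span one half) = 4; dotted half = 6; half = 4; eighth note = 1; double-dotted half = 7; half = 4.
Total: 4 + 6 + 12 + 8 + 4 + 6 + 4 + 1 + 7 + 4 = 56 eighth notes.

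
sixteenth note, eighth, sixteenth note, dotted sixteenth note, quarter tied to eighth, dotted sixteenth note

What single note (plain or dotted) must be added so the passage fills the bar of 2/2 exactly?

The bar of 2/2 = 32 thirty-second notes.
Each duration in thirty-second notes: sixteenth note = 2; eighth = 4; sixteenth note = 2; dotted sixteenth note = 3; quarter tied to eighth (quarter + eighth) = 12; dotted sixteenth note = 3.
Total: 2 + 4 + 2 + 3 + 12 + 3 = 26.
Remaining: 32 − 26 = 6 thirty-second notes, which is a dotted eighth note.

dotted eighth note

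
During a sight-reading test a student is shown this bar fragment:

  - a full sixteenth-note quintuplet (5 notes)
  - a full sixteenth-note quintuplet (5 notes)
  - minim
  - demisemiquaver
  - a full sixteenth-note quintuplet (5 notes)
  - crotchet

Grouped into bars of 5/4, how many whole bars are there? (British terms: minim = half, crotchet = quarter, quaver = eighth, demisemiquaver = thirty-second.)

One bar of 5/4 = 40 thirty-second notes.
Each duration in thirty-second notes: a full sixteenth-note quintuplet (5 notes) (five quintuplet sixteenths span one quarter) = 8; a full sixteenth-note quintuplet (5 notes) (five quintuplet sixteenths span one quarter) = 8; minim = 16; demisemiquaver = 1; a full sixteenth-note quintuplet (5 notes) (five quintuplet sixteenths span one quarter) = 8; crotchet = 8.
Adding: 8 + 8 + 16 + 1 + 8 + 8 = 49.
49 ÷ 40 = 1 complete bar with 9 left over.

1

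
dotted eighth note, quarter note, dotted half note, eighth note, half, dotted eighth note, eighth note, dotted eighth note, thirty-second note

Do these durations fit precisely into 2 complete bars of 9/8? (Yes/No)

No

One bar of 9/8 = 36 thirty-second notes, so 2 bars = 72.
Working in thirty-second notes: dotted eighth note = 6; quarter note = 8; dotted half note = 24; eighth note = 4; half = 16; dotted eighth note = 6; eighth note = 4; dotted eighth note = 6; thirty-second note = 1.
Altogether 6 + 8 + 24 + 4 + 16 + 6 + 4 + 6 + 1 = 75.
75 exceeds 72, so the answer is No.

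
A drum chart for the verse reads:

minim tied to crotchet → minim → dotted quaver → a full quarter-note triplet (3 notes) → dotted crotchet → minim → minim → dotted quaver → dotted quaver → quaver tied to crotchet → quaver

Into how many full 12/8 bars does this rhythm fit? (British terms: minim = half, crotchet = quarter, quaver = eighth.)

One bar of 12/8 = 24 sixteenth notes.
Each duration in sixteenth notes: minim tied to crotchet (minim + crotchet) = 12; minim = 8; dotted quaver = 3; a full quarter-note triplet (3 notes) (three triplet quarters span one half) = 8; dotted crotchet = 6; minim = 8; minim = 8; dotted quaver = 3; dotted quaver = 3; quaver tied to crotchet (quaver + crotchet) = 6; quaver = 2.
Altogether 12 + 8 + 3 + 8 + 6 + 8 + 8 + 3 + 3 + 6 + 2 = 67.
67 ÷ 24 = 2 complete bars with 19 left over.

2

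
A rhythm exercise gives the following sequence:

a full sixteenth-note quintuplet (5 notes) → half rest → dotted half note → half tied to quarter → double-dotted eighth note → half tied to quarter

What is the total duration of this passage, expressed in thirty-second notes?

103

Each duration in thirty-second notes: a full sixteenth-note quintuplet (5 notes) (five quintuplet sixteenths span one quarter) = 8; half rest = 16; dotted half note = 24; half tied to quarter (half + quarter) = 24; double-dotted eighth note = 7; half tied to quarter (half + quarter) = 24.
Adding: 8 + 16 + 24 + 24 + 7 + 24 = 103 thirty-second notes.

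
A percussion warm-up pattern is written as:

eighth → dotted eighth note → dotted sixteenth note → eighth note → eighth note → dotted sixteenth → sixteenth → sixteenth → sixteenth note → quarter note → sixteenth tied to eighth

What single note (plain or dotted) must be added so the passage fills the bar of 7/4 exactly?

dotted quarter note

The bar of 7/4 = 56 thirty-second notes.
Each duration in thirty-second notes: eighth = 4; dotted eighth note = 6; dotted sixteenth note = 3; eighth note = 4; eighth note = 4; dotted sixteenth = 3; sixteenth = 2; sixteenth = 2; sixteenth note = 2; quarter note = 8; sixteenth tied to eighth (sixteenth + eighth) = 6.
Total: 4 + 6 + 3 + 4 + 4 + 3 + 2 + 2 + 2 + 8 + 6 = 44.
Remaining: 56 − 44 = 12 thirty-second notes, which is a dotted quarter note.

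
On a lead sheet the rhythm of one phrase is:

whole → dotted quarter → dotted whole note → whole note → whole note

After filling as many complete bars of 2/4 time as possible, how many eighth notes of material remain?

One bar of 2/4 = 4 eighth notes.
In eighth notes: whole = 8; dotted quarter = 3; dotted whole note = 12; whole note = 8; whole note = 8.
Total: 8 + 3 + 12 + 8 + 8 = 39.
39 ÷ 4 = 9 complete bars with 3 eighth notes remaining.

3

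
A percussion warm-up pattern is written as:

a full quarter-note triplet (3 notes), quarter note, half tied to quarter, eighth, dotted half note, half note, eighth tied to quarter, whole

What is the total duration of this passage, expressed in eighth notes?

34

Convert each value to eighth notes: a full quarter-note triplet (3 notes) (three triplet quarters span one half) = 4; quarter note = 2; half tied to quarter (half + quarter) = 6; eighth = 1; dotted half note = 6; half note = 4; eighth tied to quarter (eighth + quarter) = 3; whole = 8.
Total: 4 + 2 + 6 + 1 + 6 + 4 + 3 + 8 = 34 eighth notes.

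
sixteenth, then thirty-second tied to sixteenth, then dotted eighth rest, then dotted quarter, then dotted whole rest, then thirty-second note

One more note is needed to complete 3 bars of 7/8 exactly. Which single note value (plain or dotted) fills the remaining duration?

dotted quarter note

3 bars of 7/8 = 84 thirty-second notes.
Working in thirty-second notes: sixteenth = 2; thirty-second tied to sixteenth (thirty-second + sixteenth) = 3; dotted eighth rest = 6; dotted quarter = 12; dotted whole rest = 48; thirty-second note = 1.
Total: 2 + 3 + 6 + 12 + 48 + 1 = 72.
Remaining: 84 − 72 = 12 thirty-second notes, which is a dotted quarter note.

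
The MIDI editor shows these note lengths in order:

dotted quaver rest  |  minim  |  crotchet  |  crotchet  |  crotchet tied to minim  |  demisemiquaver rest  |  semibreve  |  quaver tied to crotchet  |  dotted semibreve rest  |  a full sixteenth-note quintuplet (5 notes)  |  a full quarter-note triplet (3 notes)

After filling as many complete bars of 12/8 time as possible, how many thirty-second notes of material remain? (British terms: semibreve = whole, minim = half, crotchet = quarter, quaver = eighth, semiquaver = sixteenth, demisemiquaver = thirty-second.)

35

One bar of 12/8 = 48 thirty-second notes.
Working in thirty-second notes: dotted quaver rest = 6; minim = 16; crotchet = 8; crotchet = 8; crotchet tied to minim (crotchet + minim) = 24; demisemiquaver rest = 1; semibreve = 32; quaver tied to crotchet (quaver + crotchet) = 12; dotted semibreve rest = 48; a full sixteenth-note quintuplet (5 notes) (five quintuplet sixteenths span one quarter) = 8; a full quarter-note triplet (3 notes) (three triplet quarters span one half) = 16.
Altogether 6 + 16 + 8 + 8 + 24 + 1 + 32 + 12 + 48 + 8 + 16 = 179.
179 ÷ 48 = 3 complete bars with 35 thirty-second notes remaining.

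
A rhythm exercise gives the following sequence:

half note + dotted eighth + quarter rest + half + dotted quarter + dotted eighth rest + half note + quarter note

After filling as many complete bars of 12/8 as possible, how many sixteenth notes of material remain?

20

One bar of 12/8 = 24 sixteenth notes.
In sixteenth notes: half note = 8; dotted eighth = 3; quarter rest = 4; half = 8; dotted quarter = 6; dotted eighth rest = 3; half note = 8; quarter note = 4.
Sum: 8 + 3 + 4 + 8 + 6 + 3 + 8 + 4 = 44.
44 ÷ 24 = 1 complete bar with 20 sixteenth notes remaining.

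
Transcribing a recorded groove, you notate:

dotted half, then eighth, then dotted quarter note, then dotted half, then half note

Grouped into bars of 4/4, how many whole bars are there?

2

One bar of 4/4 = 8 eighth notes.
Working in eighth notes: dotted half = 6; eighth = 1; dotted quarter note = 3; dotted half = 6; half note = 4.
Sum: 6 + 1 + 3 + 6 + 4 = 20.
20 ÷ 8 = 2 complete bars with 4 left over.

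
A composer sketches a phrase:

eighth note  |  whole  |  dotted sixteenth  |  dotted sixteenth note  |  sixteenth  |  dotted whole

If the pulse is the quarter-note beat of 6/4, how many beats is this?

11.5

One quarter-note beat = 8 thirty-second notes.
Working in thirty-second notes: eighth note = 4; whole = 32; dotted sixteenth = 3; dotted sixteenth note = 3; sixteenth = 2; dotted whole = 48.
Total: 4 + 32 + 3 + 3 + 2 + 48 = 92.
92 ÷ 8 = 11.5 beats.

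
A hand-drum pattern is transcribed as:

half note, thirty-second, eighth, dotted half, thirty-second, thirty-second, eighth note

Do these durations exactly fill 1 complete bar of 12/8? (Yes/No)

One bar of 12/8 = 48 thirty-second notes.
Convert each value to thirty-second notes: half note = 16; thirty-second = 1; eighth = 4; dotted half = 24; thirty-second = 1; thirty-second = 1; eighth note = 4.
Total: 16 + 1 + 4 + 24 + 1 + 1 + 4 = 51.
51 exceeds 48, so the answer is No.

No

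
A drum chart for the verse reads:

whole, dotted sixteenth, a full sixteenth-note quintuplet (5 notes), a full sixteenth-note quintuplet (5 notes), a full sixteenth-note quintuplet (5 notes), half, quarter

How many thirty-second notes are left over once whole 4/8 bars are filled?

3

One bar of 4/8 = 16 thirty-second notes.
In thirty-second notes: whole = 32; dotted sixteenth = 3; a full sixteenth-note quintuplet (5 notes) (five quintuplet sixteenths span one quarter) = 8; a full sixteenth-note quintuplet (5 notes) (five quintuplet sixteenths span one quarter) = 8; a full sixteenth-note quintuplet (5 notes) (five quintuplet sixteenths span one quarter) = 8; half = 16; quarter = 8.
Adding: 32 + 3 + 8 + 8 + 8 + 16 + 8 = 83.
83 ÷ 16 = 5 complete bars with 3 thirty-second notes remaining.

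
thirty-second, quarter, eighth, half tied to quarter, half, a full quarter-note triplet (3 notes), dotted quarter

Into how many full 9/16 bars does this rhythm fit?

One bar of 9/16 = 18 thirty-second notes.
Working in thirty-second notes: thirty-second = 1; quarter = 8; eighth = 4; half tied to quarter (half + quarter) = 24; half = 16; a full quarter-note triplet (3 notes) (three triplet quarters span one half) = 16; dotted quarter = 12.
Sum: 1 + 8 + 4 + 24 + 16 + 16 + 12 = 81.
81 ÷ 18 = 4 complete bars with 9 left over.

4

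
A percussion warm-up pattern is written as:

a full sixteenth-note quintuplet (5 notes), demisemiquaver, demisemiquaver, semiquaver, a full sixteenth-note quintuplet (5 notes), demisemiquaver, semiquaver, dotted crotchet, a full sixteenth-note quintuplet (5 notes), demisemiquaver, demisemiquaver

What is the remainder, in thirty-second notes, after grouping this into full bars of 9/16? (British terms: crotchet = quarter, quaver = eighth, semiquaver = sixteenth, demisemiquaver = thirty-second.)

One bar of 9/16 = 18 thirty-second notes.
Each duration in thirty-second notes: a full sixteenth-note quintuplet (5 notes) (five quintuplet sixteenths span one quarter) = 8; demisemiquaver = 1; demisemiquaver = 1; semiquaver = 2; a full sixteenth-note quintuplet (5 notes) (five quintuplet sixteenths span one quarter) = 8; demisemiquaver = 1; semiquaver = 2; dotted crotchet = 12; a full sixteenth-note quintuplet (5 notes) (five quintuplet sixteenths span one quarter) = 8; demisemiquaver = 1; demisemiquaver = 1.
Total: 8 + 1 + 1 + 2 + 8 + 1 + 2 + 12 + 8 + 1 + 1 = 45.
45 ÷ 18 = 2 complete bars with 9 thirty-second notes remaining.

9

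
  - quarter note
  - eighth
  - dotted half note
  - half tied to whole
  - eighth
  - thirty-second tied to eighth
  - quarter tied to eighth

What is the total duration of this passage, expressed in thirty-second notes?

105

Convert each value to thirty-second notes: quarter note = 8; eighth = 4; dotted half note = 24; half tied to whole (half + whole) = 48; eighth = 4; thirty-second tied to eighth (thirty-second + eighth) = 5; quarter tied to eighth (quarter + eighth) = 12.
Sum: 8 + 4 + 24 + 48 + 4 + 5 + 12 = 105 thirty-second notes.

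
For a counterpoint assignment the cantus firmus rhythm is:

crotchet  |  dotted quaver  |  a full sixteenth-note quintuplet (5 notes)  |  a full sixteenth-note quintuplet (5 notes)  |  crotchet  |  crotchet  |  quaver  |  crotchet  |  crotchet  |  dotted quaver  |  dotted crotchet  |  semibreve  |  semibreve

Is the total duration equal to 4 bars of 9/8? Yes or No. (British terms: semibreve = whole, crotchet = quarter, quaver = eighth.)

One bar of 9/8 = 18 sixteenth notes, so 4 bars = 72.
In sixteenth notes: crotchet = 4; dotted quaver = 3; a full sixteenth-note quintuplet (5 notes) (five quintuplet sixteenths span one quarter) = 4; a full sixteenth-note quintuplet (5 notes) (five quintuplet sixteenths span one quarter) = 4; crotchet = 4; crotchet = 4; quaver = 2; crotchet = 4; crotchet = 4; dotted quaver = 3; dotted crotchet = 6; semibreve = 16; semibreve = 16.
Altogether 4 + 3 + 4 + 4 + 4 + 4 + 2 + 4 + 4 + 3 + 6 + 16 + 16 = 74.
74 exceeds 72, so the answer is No.

No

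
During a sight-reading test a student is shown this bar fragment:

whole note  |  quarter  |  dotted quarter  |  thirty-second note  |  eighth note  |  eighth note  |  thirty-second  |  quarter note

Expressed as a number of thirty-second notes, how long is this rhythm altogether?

Each duration in thirty-second notes: whole note = 32; quarter = 8; dotted quarter = 12; thirty-second note = 1; eighth note = 4; eighth note = 4; thirty-second = 1; quarter note = 8.
Adding: 32 + 8 + 12 + 1 + 4 + 4 + 1 + 8 = 70 thirty-second notes.

70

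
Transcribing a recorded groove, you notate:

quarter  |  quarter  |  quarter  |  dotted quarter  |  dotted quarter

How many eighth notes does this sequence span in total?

12

Working in eighth notes: quarter = 2; quarter = 2; quarter = 2; dotted quarter = 3; dotted quarter = 3.
Sum: 2 + 2 + 2 + 3 + 3 = 12 eighth notes.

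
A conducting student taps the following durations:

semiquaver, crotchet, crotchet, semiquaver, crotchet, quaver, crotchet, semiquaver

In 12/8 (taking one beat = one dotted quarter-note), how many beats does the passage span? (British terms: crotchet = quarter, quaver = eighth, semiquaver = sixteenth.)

One dotted quarter-note beat = 6 sixteenth notes.
In sixteenth notes: semiquaver = 1; crotchet = 4; crotchet = 4; semiquaver = 1; crotchet = 4; quaver = 2; crotchet = 4; semiquaver = 1.
Adding: 1 + 4 + 4 + 1 + 4 + 2 + 4 + 1 = 21.
21 ÷ 6 = 3.5 beats.

3.5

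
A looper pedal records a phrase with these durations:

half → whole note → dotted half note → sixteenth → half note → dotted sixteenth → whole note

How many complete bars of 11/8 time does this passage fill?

One bar of 11/8 = 44 thirty-second notes.
Each duration in thirty-second notes: half = 16; whole note = 32; dotted half note = 24; sixteenth = 2; half note = 16; dotted sixteenth = 3; whole note = 32.
Sum: 16 + 32 + 24 + 2 + 16 + 3 + 32 = 125.
125 ÷ 44 = 2 complete bars with 37 left over.

2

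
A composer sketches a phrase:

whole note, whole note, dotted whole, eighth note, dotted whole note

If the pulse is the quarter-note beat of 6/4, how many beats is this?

20.5

One quarter-note beat = 2 eighth notes.
In eighth notes: whole note = 8; whole note = 8; dotted whole = 12; eighth note = 1; dotted whole note = 12.
Sum: 8 + 8 + 12 + 1 + 12 = 41.
41 ÷ 2 = 20.5 beats.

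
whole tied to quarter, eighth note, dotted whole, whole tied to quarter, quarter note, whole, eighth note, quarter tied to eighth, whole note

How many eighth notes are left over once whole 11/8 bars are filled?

One bar of 11/8 = 11 eighth notes.
Each duration in eighth notes: whole tied to quarter (whole + quarter) = 10; eighth note = 1; dotted whole = 12; whole tied to quarter (whole + quarter) = 10; quarter note = 2; whole = 8; eighth note = 1; quarter tied to eighth (quarter + eighth) = 3; whole note = 8.
Altogether 10 + 1 + 12 + 10 + 2 + 8 + 1 + 3 + 8 = 55.
55 ÷ 11 = 5 complete bars with 0 eighth notes remaining.

0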